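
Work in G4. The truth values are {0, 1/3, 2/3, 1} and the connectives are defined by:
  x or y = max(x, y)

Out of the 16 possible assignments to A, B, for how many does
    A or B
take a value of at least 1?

A = 0, B = 0 ↦ 0  <
A = 0, B = 1/3 ↦ 1/3  <
A = 0, B = 2/3 ↦ 2/3  <
A = 0, B = 1 ↦ 1  ≥
A = 1/3, B = 0 ↦ 1/3  <
A = 1/3, B = 1/3 ↦ 1/3  <
A = 1/3, B = 2/3 ↦ 2/3  <
A = 1/3, B = 1 ↦ 1  ≥
A = 2/3, B = 0 ↦ 2/3  <
A = 2/3, B = 1/3 ↦ 2/3  <
A = 2/3, B = 2/3 ↦ 2/3  <
A = 2/3, B = 1 ↦ 1  ≥
A = 1, B = 0 ↦ 1  ≥
A = 1, B = 1/3 ↦ 1  ≥
A = 1, B = 2/3 ↦ 1  ≥
A = 1, B = 1 ↦ 1  ≥
So 7 of the 16 assignments meet the threshold.

7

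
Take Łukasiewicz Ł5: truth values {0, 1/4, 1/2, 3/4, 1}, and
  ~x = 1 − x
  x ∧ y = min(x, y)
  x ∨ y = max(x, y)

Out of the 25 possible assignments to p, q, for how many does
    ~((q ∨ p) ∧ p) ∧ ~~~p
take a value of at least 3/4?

value 1: 5 assignments (counts)
value 3/4: 5 assignments (counts)
value 1/2: 5 assignments
value 1/4: 5 assignments
value 0: 5 assignments
So 10 of the 25 assignments meet the threshold.

10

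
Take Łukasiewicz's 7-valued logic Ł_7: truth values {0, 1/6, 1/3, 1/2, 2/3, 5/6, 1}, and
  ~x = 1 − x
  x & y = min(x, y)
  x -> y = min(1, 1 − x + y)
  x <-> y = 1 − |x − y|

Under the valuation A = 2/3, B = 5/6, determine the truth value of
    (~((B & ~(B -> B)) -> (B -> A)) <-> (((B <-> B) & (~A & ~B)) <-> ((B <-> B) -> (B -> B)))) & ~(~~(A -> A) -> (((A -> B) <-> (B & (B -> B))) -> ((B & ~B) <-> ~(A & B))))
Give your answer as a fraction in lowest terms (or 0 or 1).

B -> B = 5/6 -> 5/6 = 1
~(B -> B) = ~1 = 0
B & ~(B -> B) = 5/6 & 0 = 0
B -> A = 5/6 -> 2/3 = 5/6
(B & ~(B -> B)) -> (B -> A) = 0 -> 5/6 = 1
~((B & ~(B -> B)) -> (B -> A)) = ~1 = 0
B <-> B = 5/6 <-> 5/6 = 1
~A = ~2/3 = 1/3
~B = ~5/6 = 1/6
~A & ~B = 1/3 & 1/6 = 1/6
(B <-> B) & (~A & ~B) = 1 & 1/6 = 1/6
B <-> B = 5/6 <-> 5/6 = 1
B -> B = 5/6 -> 5/6 = 1
(B <-> B) -> (B -> B) = 1 -> 1 = 1
((B <-> B) & (~A & ~B)) <-> ((B <-> B) -> (B -> B)) = 1/6 <-> 1 = 1/6
~((B & ~(B -> B)) -> (B -> A)) <-> (((B <-> B) & (~A & ~B)) <-> ((B <-> B) -> (B -> B))) = 0 <-> 1/6 = 5/6
A -> A = 2/3 -> 2/3 = 1
~(A -> A) = ~1 = 0
~~(A -> A) = ~0 = 1
A -> B = 2/3 -> 5/6 = 1
B -> B = 5/6 -> 5/6 = 1
B & (B -> B) = 5/6 & 1 = 5/6
(A -> B) <-> (B & (B -> B)) = 1 <-> 5/6 = 5/6
~B = ~5/6 = 1/6
B & ~B = 5/6 & 1/6 = 1/6
A & B = 2/3 & 5/6 = 2/3
~(A & B) = ~2/3 = 1/3
(B & ~B) <-> ~(A & B) = 1/6 <-> 1/3 = 5/6
((A -> B) <-> (B & (B -> B))) -> ((B & ~B) <-> ~(A & B)) = 5/6 -> 5/6 = 1
~~(A -> A) -> (((A -> B) <-> (B & (B -> B))) -> ((B & ~B) <-> ~(A & B))) = 1 -> 1 = 1
~(~~(A -> A) -> (((A -> B) <-> (B & (B -> B))) -> ((B & ~B) <-> ~(A & B)))) = ~1 = 0
(~((B & ~(B -> B)) -> (B -> A)) <-> (((B <-> B) & (~A & ~B)) <-> ((B <-> B) -> (B -> B)))) & ~(~~(A -> A) -> (((A -> B) <-> (B & (B -> B))) -> ((B & ~B) <-> ~(A & B)))) = 5/6 & 0 = 0

0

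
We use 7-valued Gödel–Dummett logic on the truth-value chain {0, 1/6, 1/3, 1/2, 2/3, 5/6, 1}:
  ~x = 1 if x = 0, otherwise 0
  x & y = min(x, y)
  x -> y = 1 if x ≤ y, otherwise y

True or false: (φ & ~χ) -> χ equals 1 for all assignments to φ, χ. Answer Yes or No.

Counterexample: take φ = 1/6, χ = 0.
~χ = ~0 = 1
φ & ~χ = 1/6 & 1 = 1/6
(φ & ~χ) -> χ = 1/6 -> 0 = 0
This gives 0 ≠ 1.

No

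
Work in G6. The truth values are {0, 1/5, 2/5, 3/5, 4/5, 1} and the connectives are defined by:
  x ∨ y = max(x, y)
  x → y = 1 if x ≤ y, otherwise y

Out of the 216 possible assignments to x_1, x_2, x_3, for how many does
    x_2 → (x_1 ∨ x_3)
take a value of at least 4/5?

170

value 1: 161 assignments (counts)
value 4/5: 9 assignments (counts)
value 3/5: 14 assignments
value 2/5: 15 assignments
value 1/5: 12 assignments
value 0: 5 assignments
So 170 of the 216 assignments meet the threshold.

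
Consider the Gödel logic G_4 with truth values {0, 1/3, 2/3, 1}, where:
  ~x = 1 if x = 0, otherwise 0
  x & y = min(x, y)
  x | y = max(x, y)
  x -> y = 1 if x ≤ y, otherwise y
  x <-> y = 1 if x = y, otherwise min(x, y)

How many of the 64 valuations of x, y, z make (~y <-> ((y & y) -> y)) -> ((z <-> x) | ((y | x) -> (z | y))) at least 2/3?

value 1: 58 assignments (counts)
value 2/3: 1 assignment (counts)
value 1/3: 2 assignments
value 0: 3 assignments
So 59 of the 64 assignments meet the threshold.

59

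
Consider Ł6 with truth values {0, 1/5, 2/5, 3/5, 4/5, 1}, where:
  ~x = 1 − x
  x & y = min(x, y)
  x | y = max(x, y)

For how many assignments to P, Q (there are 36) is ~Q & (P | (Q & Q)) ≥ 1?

value 1: 1 assignment (counts)
value 4/5: 3 assignments
value 3/5: 5 assignments
value 2/5: 11 assignments
value 1/5: 9 assignments
value 0: 7 assignments
So 1 of the 36 assignments meets the threshold.

1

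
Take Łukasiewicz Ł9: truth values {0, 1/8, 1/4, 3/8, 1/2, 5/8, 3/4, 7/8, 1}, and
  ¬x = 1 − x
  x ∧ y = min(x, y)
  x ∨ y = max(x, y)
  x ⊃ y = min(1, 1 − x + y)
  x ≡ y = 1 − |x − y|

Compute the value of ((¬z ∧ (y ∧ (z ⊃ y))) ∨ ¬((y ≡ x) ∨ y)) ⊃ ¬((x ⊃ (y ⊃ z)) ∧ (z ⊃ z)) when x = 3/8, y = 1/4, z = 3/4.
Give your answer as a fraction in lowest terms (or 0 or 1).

3/4

¬z = ¬3/4 = 1/4
z ⊃ y = 3/4 ⊃ 1/4 = 1/2
y ∧ (z ⊃ y) = 1/4 ∧ 1/2 = 1/4
¬z ∧ (y ∧ (z ⊃ y)) = 1/4 ∧ 1/4 = 1/4
y ≡ x = 1/4 ≡ 3/8 = 7/8
(y ≡ x) ∨ y = 7/8 ∨ 1/4 = 7/8
¬((y ≡ x) ∨ y) = ¬7/8 = 1/8
(¬z ∧ (y ∧ (z ⊃ y))) ∨ ¬((y ≡ x) ∨ y) = 1/4 ∨ 1/8 = 1/4
y ⊃ z = 1/4 ⊃ 3/4 = 1
x ⊃ (y ⊃ z) = 3/8 ⊃ 1 = 1
z ⊃ z = 3/4 ⊃ 3/4 = 1
(x ⊃ (y ⊃ z)) ∧ (z ⊃ z) = 1 ∧ 1 = 1
¬((x ⊃ (y ⊃ z)) ∧ (z ⊃ z)) = ¬1 = 0
((¬z ∧ (y ∧ (z ⊃ y))) ∨ ¬((y ≡ x) ∨ y)) ⊃ ¬((x ⊃ (y ⊃ z)) ∧ (z ⊃ z)) = 1/4 ⊃ 0 = 3/4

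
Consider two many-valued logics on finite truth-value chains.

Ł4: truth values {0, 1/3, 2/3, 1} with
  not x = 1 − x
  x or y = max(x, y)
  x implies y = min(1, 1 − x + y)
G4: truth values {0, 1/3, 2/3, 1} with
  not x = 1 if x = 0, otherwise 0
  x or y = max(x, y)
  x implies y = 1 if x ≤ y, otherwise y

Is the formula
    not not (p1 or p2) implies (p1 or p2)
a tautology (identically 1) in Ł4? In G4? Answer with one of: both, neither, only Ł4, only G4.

In Ł4: every assignment gives 1 — tautology.
In G4: at p1 = 0, p2 = 1/3 the value is 1/3 — not a tautology.

only Ł4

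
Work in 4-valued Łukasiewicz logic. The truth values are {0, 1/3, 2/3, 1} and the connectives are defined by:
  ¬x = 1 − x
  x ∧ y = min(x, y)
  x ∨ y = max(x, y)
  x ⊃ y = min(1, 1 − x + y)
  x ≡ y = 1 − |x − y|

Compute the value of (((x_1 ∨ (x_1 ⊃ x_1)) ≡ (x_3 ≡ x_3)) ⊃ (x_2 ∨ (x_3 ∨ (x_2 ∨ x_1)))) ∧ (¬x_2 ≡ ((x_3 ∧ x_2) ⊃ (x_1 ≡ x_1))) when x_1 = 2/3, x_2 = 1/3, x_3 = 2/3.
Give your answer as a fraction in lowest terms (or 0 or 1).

2/3

x_1 ⊃ x_1 = 2/3 ⊃ 2/3 = 1
x_1 ∨ (x_1 ⊃ x_1) = 2/3 ∨ 1 = 1
x_3 ≡ x_3 = 2/3 ≡ 2/3 = 1
(x_1 ∨ (x_1 ⊃ x_1)) ≡ (x_3 ≡ x_3) = 1 ≡ 1 = 1
x_2 ∨ x_1 = 1/3 ∨ 2/3 = 2/3
x_3 ∨ (x_2 ∨ x_1) = 2/3 ∨ 2/3 = 2/3
x_2 ∨ (x_3 ∨ (x_2 ∨ x_1)) = 1/3 ∨ 2/3 = 2/3
((x_1 ∨ (x_1 ⊃ x_1)) ≡ (x_3 ≡ x_3)) ⊃ (x_2 ∨ (x_3 ∨ (x_2 ∨ x_1))) = 1 ⊃ 2/3 = 2/3
¬x_2 = ¬1/3 = 2/3
x_3 ∧ x_2 = 2/3 ∧ 1/3 = 1/3
x_1 ≡ x_1 = 2/3 ≡ 2/3 = 1
(x_3 ∧ x_2) ⊃ (x_1 ≡ x_1) = 1/3 ⊃ 1 = 1
¬x_2 ≡ ((x_3 ∧ x_2) ⊃ (x_1 ≡ x_1)) = 2/3 ≡ 1 = 2/3
(((x_1 ∨ (x_1 ⊃ x_1)) ≡ (x_3 ≡ x_3)) ⊃ (x_2 ∨ (x_3 ∨ (x_2 ∨ x_1)))) ∧ (¬x_2 ≡ ((x_3 ∧ x_2) ⊃ (x_1 ≡ x_1))) = 2/3 ∧ 2/3 = 2/3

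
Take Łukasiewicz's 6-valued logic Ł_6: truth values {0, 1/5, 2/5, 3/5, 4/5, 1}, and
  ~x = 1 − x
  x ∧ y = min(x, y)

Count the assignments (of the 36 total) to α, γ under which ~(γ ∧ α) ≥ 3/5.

value 1: 11 assignments (counts)
value 4/5: 9 assignments (counts)
value 3/5: 7 assignments (counts)
value 2/5: 5 assignments
value 1/5: 3 assignments
value 0: 1 assignment
So 27 of the 36 assignments meet the threshold.

27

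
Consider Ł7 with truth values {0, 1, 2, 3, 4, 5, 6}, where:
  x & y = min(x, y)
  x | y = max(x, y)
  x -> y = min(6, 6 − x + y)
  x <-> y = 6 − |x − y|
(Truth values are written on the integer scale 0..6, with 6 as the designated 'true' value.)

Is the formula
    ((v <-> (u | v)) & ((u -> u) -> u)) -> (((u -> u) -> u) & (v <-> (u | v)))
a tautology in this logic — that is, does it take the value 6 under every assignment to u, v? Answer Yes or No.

Yes

At u = 3, v = 3, for instance:
u | v = 3 | 3 = 3
v <-> (u | v) = 3 <-> 3 = 6
u -> u = 3 -> 3 = 6
(u -> u) -> u = 6 -> 3 = 3
(v <-> (u | v)) & ((u -> u) -> u) = 6 & 3 = 3
((u -> u) -> u) & (v <-> (u | v)) = 3 & 6 = 3
((v <-> (u | v)) & ((u -> u) -> u)) -> (((u -> u) -> u) & (v <-> (u | v))) = 3 -> 3 = 6
and checking the remaining 48 assignments likewise gives ≥ 6 in every case.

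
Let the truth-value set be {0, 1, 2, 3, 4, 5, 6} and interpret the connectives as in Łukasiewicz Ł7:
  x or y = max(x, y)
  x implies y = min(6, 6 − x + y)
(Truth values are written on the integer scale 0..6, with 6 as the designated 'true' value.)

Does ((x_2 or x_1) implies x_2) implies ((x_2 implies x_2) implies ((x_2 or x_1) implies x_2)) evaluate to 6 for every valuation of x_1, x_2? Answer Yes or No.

At x_1 = 2, x_2 = 1, for instance:
x_2 or x_1 = 1 or 2 = 2
(x_2 or x_1) implies x_2 = 2 implies 1 = 5
x_2 implies x_2 = 1 implies 1 = 6
(x_2 or x_1) implies x_2 = 2 implies 1 = 5
(x_2 implies x_2) implies ((x_2 or x_1) implies x_2) = 6 implies 5 = 5
((x_2 or x_1) implies x_2) implies ((x_2 implies x_2) implies ((x_2 or x_1) implies x_2)) = 5 implies 5 = 6
and checking the remaining 48 assignments likewise gives ≥ 6 in every case.

Yes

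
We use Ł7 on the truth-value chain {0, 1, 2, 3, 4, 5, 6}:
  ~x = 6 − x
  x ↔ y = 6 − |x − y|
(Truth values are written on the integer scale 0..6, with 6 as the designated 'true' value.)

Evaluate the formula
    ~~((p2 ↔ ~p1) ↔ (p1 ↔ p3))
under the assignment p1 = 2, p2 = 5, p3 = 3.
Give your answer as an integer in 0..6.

~p1 = ~2 = 4
p2 ↔ ~p1 = 5 ↔ 4 = 5
p1 ↔ p3 = 2 ↔ 3 = 5
(p2 ↔ ~p1) ↔ (p1 ↔ p3) = 5 ↔ 5 = 6
~((p2 ↔ ~p1) ↔ (p1 ↔ p3)) = ~6 = 0
~~((p2 ↔ ~p1) ↔ (p1 ↔ p3)) = ~0 = 6

6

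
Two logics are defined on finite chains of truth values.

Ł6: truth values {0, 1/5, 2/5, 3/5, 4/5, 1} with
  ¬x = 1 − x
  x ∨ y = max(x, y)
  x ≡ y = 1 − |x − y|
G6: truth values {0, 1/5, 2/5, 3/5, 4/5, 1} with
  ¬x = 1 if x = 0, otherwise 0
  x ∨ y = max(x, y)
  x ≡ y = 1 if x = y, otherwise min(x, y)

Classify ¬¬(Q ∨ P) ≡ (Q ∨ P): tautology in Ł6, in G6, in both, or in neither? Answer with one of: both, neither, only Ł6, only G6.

only Ł6

In Ł6: every assignment gives 1 — tautology.
In G6: at P = 0, Q = 1/5 the value is 1/5 — not a tautology.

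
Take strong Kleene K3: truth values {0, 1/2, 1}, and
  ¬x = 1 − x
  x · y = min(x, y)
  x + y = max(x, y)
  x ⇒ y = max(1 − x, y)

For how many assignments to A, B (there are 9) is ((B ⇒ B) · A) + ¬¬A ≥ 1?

3

A = 0, B = 0 ↦ 0  <
A = 0, B = 1/2 ↦ 0  <
A = 0, B = 1 ↦ 0  <
A = 1/2, B = 0 ↦ 1/2  <
A = 1/2, B = 1/2 ↦ 1/2  <
A = 1/2, B = 1 ↦ 1/2  <
A = 1, B = 0 ↦ 1  ≥
A = 1, B = 1/2 ↦ 1  ≥
A = 1, B = 1 ↦ 1  ≥
So 3 of the 9 assignments meet the threshold.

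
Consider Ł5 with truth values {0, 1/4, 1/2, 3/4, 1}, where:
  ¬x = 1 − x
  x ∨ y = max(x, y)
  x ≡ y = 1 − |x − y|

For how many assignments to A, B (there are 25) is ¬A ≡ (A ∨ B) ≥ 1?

value 1: 5 assignments (counts)
value 3/4: 4 assignments
value 1/2: 8 assignments
value 1/4: 2 assignments
value 0: 6 assignments
So 5 of the 25 assignments meet the threshold.

5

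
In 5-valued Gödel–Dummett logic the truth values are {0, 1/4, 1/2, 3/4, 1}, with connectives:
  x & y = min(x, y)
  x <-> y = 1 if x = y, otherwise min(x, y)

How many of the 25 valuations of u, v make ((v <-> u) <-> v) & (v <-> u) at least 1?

1

value 1: 1 assignment (counts)
value 3/4: 3 assignments
value 1/2: 5 assignments
value 1/4: 7 assignments
value 0: 9 assignments
So 1 of the 25 assignments meets the threshold.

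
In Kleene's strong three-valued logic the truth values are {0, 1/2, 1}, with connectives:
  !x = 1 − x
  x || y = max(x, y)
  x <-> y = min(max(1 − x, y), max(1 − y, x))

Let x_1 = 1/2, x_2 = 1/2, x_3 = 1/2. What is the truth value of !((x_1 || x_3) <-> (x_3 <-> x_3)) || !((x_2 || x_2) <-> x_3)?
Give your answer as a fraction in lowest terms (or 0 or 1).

1/2

x_1 || x_3 = 1/2 || 1/2 = 1/2
x_3 <-> x_3 = 1/2 <-> 1/2 = 1/2
(x_1 || x_3) <-> (x_3 <-> x_3) = 1/2 <-> 1/2 = 1/2
!((x_1 || x_3) <-> (x_3 <-> x_3)) = !1/2 = 1/2
x_2 || x_2 = 1/2 || 1/2 = 1/2
(x_2 || x_2) <-> x_3 = 1/2 <-> 1/2 = 1/2
!((x_2 || x_2) <-> x_3) = !1/2 = 1/2
!((x_1 || x_3) <-> (x_3 <-> x_3)) || !((x_2 || x_2) <-> x_3) = 1/2 || 1/2 = 1/2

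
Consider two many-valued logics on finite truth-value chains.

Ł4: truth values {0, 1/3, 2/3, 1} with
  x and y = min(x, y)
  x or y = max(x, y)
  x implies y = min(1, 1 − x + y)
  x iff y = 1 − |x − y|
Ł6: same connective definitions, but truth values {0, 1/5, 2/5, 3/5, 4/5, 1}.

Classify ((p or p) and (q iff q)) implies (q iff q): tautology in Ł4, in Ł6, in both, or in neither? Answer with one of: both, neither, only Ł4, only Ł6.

both

In Ł4: every assignment gives 1 — tautology.
In Ł6: every assignment gives 1 — tautology.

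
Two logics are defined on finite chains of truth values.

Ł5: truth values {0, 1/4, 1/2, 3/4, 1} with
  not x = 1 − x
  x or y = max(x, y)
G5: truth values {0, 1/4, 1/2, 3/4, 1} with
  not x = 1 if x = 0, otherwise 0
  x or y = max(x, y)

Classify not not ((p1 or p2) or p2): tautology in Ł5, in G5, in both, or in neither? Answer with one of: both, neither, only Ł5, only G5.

neither

In Ł5: at p1 = 0, p2 = 0 the value is 0 — not a tautology.
In G5: at p1 = 0, p2 = 0 the value is 0 — not a tautology.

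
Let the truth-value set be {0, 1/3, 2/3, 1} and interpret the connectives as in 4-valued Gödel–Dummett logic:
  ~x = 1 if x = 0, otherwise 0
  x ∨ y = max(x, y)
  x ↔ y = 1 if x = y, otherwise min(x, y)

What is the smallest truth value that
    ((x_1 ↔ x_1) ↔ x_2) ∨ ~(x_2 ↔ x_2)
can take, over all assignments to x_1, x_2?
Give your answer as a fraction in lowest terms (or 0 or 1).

0

Take x_1 = 0, x_2 = 0:
x_1 ↔ x_1 = 0 ↔ 0 = 1
(x_1 ↔ x_1) ↔ x_2 = 1 ↔ 0 = 0
x_2 ↔ x_2 = 0 ↔ 0 = 1
~(x_2 ↔ x_2) = ~1 = 0
((x_1 ↔ x_1) ↔ x_2) ∨ ~(x_2 ↔ x_2) = 0 ∨ 0 = 0
No assignment yields a value below 0, so this is the minimum.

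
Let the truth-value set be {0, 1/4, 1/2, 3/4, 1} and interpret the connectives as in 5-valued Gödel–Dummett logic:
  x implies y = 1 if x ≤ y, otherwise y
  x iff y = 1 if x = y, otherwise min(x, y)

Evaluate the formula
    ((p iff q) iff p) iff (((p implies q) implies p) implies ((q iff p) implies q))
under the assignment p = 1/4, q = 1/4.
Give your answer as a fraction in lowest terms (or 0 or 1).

1/4

p iff q = 1/4 iff 1/4 = 1
(p iff q) iff p = 1 iff 1/4 = 1/4
p implies q = 1/4 implies 1/4 = 1
(p implies q) implies p = 1 implies 1/4 = 1/4
q iff p = 1/4 iff 1/4 = 1
(q iff p) implies q = 1 implies 1/4 = 1/4
((p implies q) implies p) implies ((q iff p) implies q) = 1/4 implies 1/4 = 1
((p iff q) iff p) iff (((p implies q) implies p) implies ((q iff p) implies q)) = 1/4 iff 1 = 1/4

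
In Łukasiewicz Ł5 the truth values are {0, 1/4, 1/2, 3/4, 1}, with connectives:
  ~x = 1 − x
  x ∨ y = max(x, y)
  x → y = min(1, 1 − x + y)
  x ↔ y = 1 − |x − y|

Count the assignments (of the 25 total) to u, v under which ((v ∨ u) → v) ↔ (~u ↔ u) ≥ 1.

5

value 1: 5 assignments (counts)
value 3/4: 5 assignments
value 1/2: 8 assignments
value 1/4: 1 assignment
value 0: 6 assignments
So 5 of the 25 assignments meet the threshold.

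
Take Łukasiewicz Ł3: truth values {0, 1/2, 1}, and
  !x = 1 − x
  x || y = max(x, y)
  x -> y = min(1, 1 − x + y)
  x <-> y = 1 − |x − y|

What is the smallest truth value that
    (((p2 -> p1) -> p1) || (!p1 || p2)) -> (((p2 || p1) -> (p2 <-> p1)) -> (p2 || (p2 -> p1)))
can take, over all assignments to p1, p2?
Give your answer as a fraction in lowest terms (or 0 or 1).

Take p1 = 0, p2 = 1/2:
p2 -> p1 = 1/2 -> 0 = 1/2
(p2 -> p1) -> p1 = 1/2 -> 0 = 1/2
!p1 = !0 = 1
!p1 || p2 = 1 || 1/2 = 1
((p2 -> p1) -> p1) || (!p1 || p2) = 1/2 || 1 = 1
p2 || p1 = 1/2 || 0 = 1/2
p2 <-> p1 = 1/2 <-> 0 = 1/2
(p2 || p1) -> (p2 <-> p1) = 1/2 -> 1/2 = 1
p2 -> p1 = 1/2 -> 0 = 1/2
p2 || (p2 -> p1) = 1/2 || 1/2 = 1/2
((p2 || p1) -> (p2 <-> p1)) -> (p2 || (p2 -> p1)) = 1 -> 1/2 = 1/2
(((p2 -> p1) -> p1) || (!p1 || p2)) -> (((p2 || p1) -> (p2 <-> p1)) -> (p2 || (p2 -> p1))) = 1 -> 1/2 = 1/2
No assignment yields a value below 1/2, so this is the minimum.

1/2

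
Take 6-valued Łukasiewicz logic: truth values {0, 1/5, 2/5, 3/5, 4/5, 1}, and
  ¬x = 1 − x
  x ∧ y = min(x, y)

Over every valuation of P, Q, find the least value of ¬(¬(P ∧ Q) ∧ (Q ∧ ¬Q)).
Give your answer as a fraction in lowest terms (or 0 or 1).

3/5

Take P = 0, Q = 2/5:
P ∧ Q = 0 ∧ 2/5 = 0
¬(P ∧ Q) = ¬0 = 1
¬Q = ¬2/5 = 3/5
Q ∧ ¬Q = 2/5 ∧ 3/5 = 2/5
¬(P ∧ Q) ∧ (Q ∧ ¬Q) = 1 ∧ 2/5 = 2/5
¬(¬(P ∧ Q) ∧ (Q ∧ ¬Q)) = ¬2/5 = 3/5
No assignment yields a value below 3/5, so this is the minimum.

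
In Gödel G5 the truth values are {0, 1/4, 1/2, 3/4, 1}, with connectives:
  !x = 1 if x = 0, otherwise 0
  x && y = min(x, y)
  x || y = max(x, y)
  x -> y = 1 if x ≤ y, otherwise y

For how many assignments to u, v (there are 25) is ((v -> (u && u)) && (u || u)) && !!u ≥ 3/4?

10

value 1: 5 assignments (counts)
value 3/4: 5 assignments (counts)
value 1/2: 5 assignments
value 1/4: 5 assignments
value 0: 5 assignments
So 10 of the 25 assignments meet the threshold.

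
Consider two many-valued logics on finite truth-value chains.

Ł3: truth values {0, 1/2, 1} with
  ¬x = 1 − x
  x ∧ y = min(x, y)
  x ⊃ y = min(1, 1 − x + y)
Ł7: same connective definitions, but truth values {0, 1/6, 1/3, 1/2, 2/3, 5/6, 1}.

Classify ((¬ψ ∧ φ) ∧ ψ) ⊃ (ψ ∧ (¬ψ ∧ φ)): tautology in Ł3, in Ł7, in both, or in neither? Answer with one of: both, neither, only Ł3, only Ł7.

In Ł3: every assignment gives 1 — tautology.
In Ł7: every assignment gives 1 — tautology.

both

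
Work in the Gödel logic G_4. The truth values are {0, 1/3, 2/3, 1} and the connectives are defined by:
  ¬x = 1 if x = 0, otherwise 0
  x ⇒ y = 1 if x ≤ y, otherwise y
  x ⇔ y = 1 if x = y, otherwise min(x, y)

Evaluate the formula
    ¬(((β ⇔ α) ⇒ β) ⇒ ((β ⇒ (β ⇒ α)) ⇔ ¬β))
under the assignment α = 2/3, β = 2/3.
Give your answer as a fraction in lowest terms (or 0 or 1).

β ⇔ α = 2/3 ⇔ 2/3 = 1
(β ⇔ α) ⇒ β = 1 ⇒ 2/3 = 2/3
β ⇒ α = 2/3 ⇒ 2/3 = 1
β ⇒ (β ⇒ α) = 2/3 ⇒ 1 = 1
¬β = ¬2/3 = 0
(β ⇒ (β ⇒ α)) ⇔ ¬β = 1 ⇔ 0 = 0
((β ⇔ α) ⇒ β) ⇒ ((β ⇒ (β ⇒ α)) ⇔ ¬β) = 2/3 ⇒ 0 = 0
¬(((β ⇔ α) ⇒ β) ⇒ ((β ⇒ (β ⇒ α)) ⇔ ¬β)) = ¬0 = 1

1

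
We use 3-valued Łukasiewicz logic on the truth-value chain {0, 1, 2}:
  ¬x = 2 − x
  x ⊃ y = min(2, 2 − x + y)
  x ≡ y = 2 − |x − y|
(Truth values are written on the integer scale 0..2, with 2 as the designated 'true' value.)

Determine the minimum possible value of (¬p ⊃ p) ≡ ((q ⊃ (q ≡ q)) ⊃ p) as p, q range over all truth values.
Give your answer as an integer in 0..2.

Take p = 1, q = 0:
¬p = ¬1 = 1
¬p ⊃ p = 1 ⊃ 1 = 2
q ≡ q = 0 ≡ 0 = 2
q ⊃ (q ≡ q) = 0 ⊃ 2 = 2
(q ⊃ (q ≡ q)) ⊃ p = 2 ⊃ 1 = 1
(¬p ⊃ p) ≡ ((q ⊃ (q ≡ q)) ⊃ p) = 2 ≡ 1 = 1
No assignment yields a value below 1, so this is the minimum.

1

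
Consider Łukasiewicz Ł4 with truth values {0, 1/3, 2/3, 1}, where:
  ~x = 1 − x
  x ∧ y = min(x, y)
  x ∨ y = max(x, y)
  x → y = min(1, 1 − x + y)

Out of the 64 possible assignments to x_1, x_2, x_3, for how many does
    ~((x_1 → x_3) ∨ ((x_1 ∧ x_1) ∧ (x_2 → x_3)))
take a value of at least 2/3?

5

value 1: 1 assignment (counts)
value 2/3: 4 assignments (counts)
value 1/3: 13 assignments
value 0: 46 assignments
So 5 of the 64 assignments meet the threshold.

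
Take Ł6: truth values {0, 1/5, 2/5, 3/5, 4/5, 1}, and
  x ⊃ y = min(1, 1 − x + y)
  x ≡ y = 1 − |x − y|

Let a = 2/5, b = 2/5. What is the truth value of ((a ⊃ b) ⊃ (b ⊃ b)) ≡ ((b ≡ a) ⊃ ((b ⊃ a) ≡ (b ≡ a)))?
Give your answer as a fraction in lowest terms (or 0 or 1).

1

a ⊃ b = 2/5 ⊃ 2/5 = 1
b ⊃ b = 2/5 ⊃ 2/5 = 1
(a ⊃ b) ⊃ (b ⊃ b) = 1 ⊃ 1 = 1
b ≡ a = 2/5 ≡ 2/5 = 1
b ⊃ a = 2/5 ⊃ 2/5 = 1
b ≡ a = 2/5 ≡ 2/5 = 1
(b ⊃ a) ≡ (b ≡ a) = 1 ≡ 1 = 1
(b ≡ a) ⊃ ((b ⊃ a) ≡ (b ≡ a)) = 1 ⊃ 1 = 1
((a ⊃ b) ⊃ (b ⊃ b)) ≡ ((b ≡ a) ⊃ ((b ⊃ a) ≡ (b ≡ a))) = 1 ≡ 1 = 1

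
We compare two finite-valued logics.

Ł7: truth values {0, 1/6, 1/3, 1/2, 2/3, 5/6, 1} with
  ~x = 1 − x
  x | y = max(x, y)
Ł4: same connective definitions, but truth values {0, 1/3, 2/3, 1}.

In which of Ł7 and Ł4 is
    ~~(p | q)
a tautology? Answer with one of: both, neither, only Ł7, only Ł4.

In Ł7: at p = 0, q = 0 the value is 0 — not a tautology.
In Ł4: at p = 0, q = 0 the value is 0 — not a tautology.

neither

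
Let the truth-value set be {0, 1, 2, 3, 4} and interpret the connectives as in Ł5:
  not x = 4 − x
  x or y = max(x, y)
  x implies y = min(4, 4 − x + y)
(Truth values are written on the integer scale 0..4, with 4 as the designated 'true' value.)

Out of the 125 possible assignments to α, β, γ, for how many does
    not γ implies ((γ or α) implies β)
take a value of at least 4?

105

value 4: 105 assignments (counts)
value 3: 10 assignments
value 2: 6 assignments
value 1: 3 assignments
value 0: 1 assignment
So 105 of the 125 assignments meet the threshold.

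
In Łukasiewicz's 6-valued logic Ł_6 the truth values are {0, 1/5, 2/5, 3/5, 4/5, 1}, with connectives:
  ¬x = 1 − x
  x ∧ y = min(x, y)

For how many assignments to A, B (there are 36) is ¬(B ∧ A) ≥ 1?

value 1: 11 assignments (counts)
value 4/5: 9 assignments
value 3/5: 7 assignments
value 2/5: 5 assignments
value 1/5: 3 assignments
value 0: 1 assignment
So 11 of the 36 assignments meet the threshold.

11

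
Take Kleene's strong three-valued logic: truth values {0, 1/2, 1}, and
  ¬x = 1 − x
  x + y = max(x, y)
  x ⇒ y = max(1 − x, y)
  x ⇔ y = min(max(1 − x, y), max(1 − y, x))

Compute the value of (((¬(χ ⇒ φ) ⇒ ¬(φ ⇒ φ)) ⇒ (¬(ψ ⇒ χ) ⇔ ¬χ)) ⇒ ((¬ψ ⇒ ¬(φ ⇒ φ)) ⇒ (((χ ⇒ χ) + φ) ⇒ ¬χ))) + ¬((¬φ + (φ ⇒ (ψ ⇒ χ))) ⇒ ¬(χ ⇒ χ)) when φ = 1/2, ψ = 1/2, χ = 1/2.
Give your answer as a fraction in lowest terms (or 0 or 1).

1/2

χ ⇒ φ = 1/2 ⇒ 1/2 = 1/2
¬(χ ⇒ φ) = ¬1/2 = 1/2
φ ⇒ φ = 1/2 ⇒ 1/2 = 1/2
¬(φ ⇒ φ) = ¬1/2 = 1/2
¬(χ ⇒ φ) ⇒ ¬(φ ⇒ φ) = 1/2 ⇒ 1/2 = 1/2
ψ ⇒ χ = 1/2 ⇒ 1/2 = 1/2
¬(ψ ⇒ χ) = ¬1/2 = 1/2
¬χ = ¬1/2 = 1/2
¬(ψ ⇒ χ) ⇔ ¬χ = 1/2 ⇔ 1/2 = 1/2
(¬(χ ⇒ φ) ⇒ ¬(φ ⇒ φ)) ⇒ (¬(ψ ⇒ χ) ⇔ ¬χ) = 1/2 ⇒ 1/2 = 1/2
¬ψ = ¬1/2 = 1/2
φ ⇒ φ = 1/2 ⇒ 1/2 = 1/2
¬(φ ⇒ φ) = ¬1/2 = 1/2
¬ψ ⇒ ¬(φ ⇒ φ) = 1/2 ⇒ 1/2 = 1/2
χ ⇒ χ = 1/2 ⇒ 1/2 = 1/2
(χ ⇒ χ) + φ = 1/2 + 1/2 = 1/2
¬χ = ¬1/2 = 1/2
((χ ⇒ χ) + φ) ⇒ ¬χ = 1/2 ⇒ 1/2 = 1/2
(¬ψ ⇒ ¬(φ ⇒ φ)) ⇒ (((χ ⇒ χ) + φ) ⇒ ¬χ) = 1/2 ⇒ 1/2 = 1/2
((¬(χ ⇒ φ) ⇒ ¬(φ ⇒ φ)) ⇒ (¬(ψ ⇒ χ) ⇔ ¬χ)) ⇒ ((¬ψ ⇒ ¬(φ ⇒ φ)) ⇒ (((χ ⇒ χ) + φ) ⇒ ¬χ)) = 1/2 ⇒ 1/2 = 1/2
¬φ = ¬1/2 = 1/2
ψ ⇒ χ = 1/2 ⇒ 1/2 = 1/2
φ ⇒ (ψ ⇒ χ) = 1/2 ⇒ 1/2 = 1/2
¬φ + (φ ⇒ (ψ ⇒ χ)) = 1/2 + 1/2 = 1/2
χ ⇒ χ = 1/2 ⇒ 1/2 = 1/2
¬(χ ⇒ χ) = ¬1/2 = 1/2
(¬φ + (φ ⇒ (ψ ⇒ χ))) ⇒ ¬(χ ⇒ χ) = 1/2 ⇒ 1/2 = 1/2
¬((¬φ + (φ ⇒ (ψ ⇒ χ))) ⇒ ¬(χ ⇒ χ)) = ¬1/2 = 1/2
(((¬(χ ⇒ φ) ⇒ ¬(φ ⇒ φ)) ⇒ (¬(ψ ⇒ χ) ⇔ ¬χ)) ⇒ ((¬ψ ⇒ ¬(φ ⇒ φ)) ⇒ (((χ ⇒ χ) + φ) ⇒ ¬χ))) + ¬((¬φ + (φ ⇒ (ψ ⇒ χ))) ⇒ ¬(χ ⇒ χ)) = 1/2 + 1/2 = 1/2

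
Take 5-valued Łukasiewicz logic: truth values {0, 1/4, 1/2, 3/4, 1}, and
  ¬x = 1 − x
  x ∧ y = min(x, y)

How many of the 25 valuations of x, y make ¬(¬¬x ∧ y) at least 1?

value 1: 9 assignments (counts)
value 3/4: 7 assignments
value 1/2: 5 assignments
value 1/4: 3 assignments
value 0: 1 assignment
So 9 of the 25 assignments meet the threshold.

9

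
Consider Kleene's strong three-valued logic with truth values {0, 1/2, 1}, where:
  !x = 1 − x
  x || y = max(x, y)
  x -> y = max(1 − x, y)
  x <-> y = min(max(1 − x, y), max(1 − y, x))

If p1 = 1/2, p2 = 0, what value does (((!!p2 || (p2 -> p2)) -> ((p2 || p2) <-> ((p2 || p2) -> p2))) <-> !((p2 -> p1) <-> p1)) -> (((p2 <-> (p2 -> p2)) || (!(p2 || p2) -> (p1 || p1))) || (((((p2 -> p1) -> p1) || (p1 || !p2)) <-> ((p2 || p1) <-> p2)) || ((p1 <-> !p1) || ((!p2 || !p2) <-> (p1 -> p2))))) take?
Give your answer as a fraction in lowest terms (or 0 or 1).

!p2 = !0 = 1
!!p2 = !1 = 0
p2 -> p2 = 0 -> 0 = 1
!!p2 || (p2 -> p2) = 0 || 1 = 1
p2 || p2 = 0 || 0 = 0
p2 || p2 = 0 || 0 = 0
(p2 || p2) -> p2 = 0 -> 0 = 1
(p2 || p2) <-> ((p2 || p2) -> p2) = 0 <-> 1 = 0
(!!p2 || (p2 -> p2)) -> ((p2 || p2) <-> ((p2 || p2) -> p2)) = 1 -> 0 = 0
p2 -> p1 = 0 -> 1/2 = 1
(p2 -> p1) <-> p1 = 1 <-> 1/2 = 1/2
!((p2 -> p1) <-> p1) = !1/2 = 1/2
((!!p2 || (p2 -> p2)) -> ((p2 || p2) <-> ((p2 || p2) -> p2))) <-> !((p2 -> p1) <-> p1) = 0 <-> 1/2 = 1/2
p2 -> p2 = 0 -> 0 = 1
p2 <-> (p2 -> p2) = 0 <-> 1 = 0
p2 || p2 = 0 || 0 = 0
!(p2 || p2) = !0 = 1
p1 || p1 = 1/2 || 1/2 = 1/2
!(p2 || p2) -> (p1 || p1) = 1 -> 1/2 = 1/2
(p2 <-> (p2 -> p2)) || (!(p2 || p2) -> (p1 || p1)) = 0 || 1/2 = 1/2
p2 -> p1 = 0 -> 1/2 = 1
(p2 -> p1) -> p1 = 1 -> 1/2 = 1/2
!p2 = !0 = 1
p1 || !p2 = 1/2 || 1 = 1
((p2 -> p1) -> p1) || (p1 || !p2) = 1/2 || 1 = 1
p2 || p1 = 0 || 1/2 = 1/2
(p2 || p1) <-> p2 = 1/2 <-> 0 = 1/2
(((p2 -> p1) -> p1) || (p1 || !p2)) <-> ((p2 || p1) <-> p2) = 1 <-> 1/2 = 1/2
!p1 = !1/2 = 1/2
p1 <-> !p1 = 1/2 <-> 1/2 = 1/2
!p2 = !0 = 1
!p2 = !0 = 1
!p2 || !p2 = 1 || 1 = 1
p1 -> p2 = 1/2 -> 0 = 1/2
(!p2 || !p2) <-> (p1 -> p2) = 1 <-> 1/2 = 1/2
(p1 <-> !p1) || ((!p2 || !p2) <-> (p1 -> p2)) = 1/2 || 1/2 = 1/2
((((p2 -> p1) -> p1) || (p1 || !p2)) <-> ((p2 || p1) <-> p2)) || ((p1 <-> !p1) || ((!p2 || !p2) <-> (p1 -> p2))) = 1/2 || 1/2 = 1/2
((p2 <-> (p2 -> p2)) || (!(p2 || p2) -> (p1 || p1))) || (((((p2 -> p1) -> p1) || (p1 || !p2)) <-> ((p2 || p1) <-> p2)) || ((p1 <-> !p1) || ((!p2 || !p2) <-> (p1 -> p2)))) = 1/2 || 1/2 = 1/2
(((!!p2 || (p2 -> p2)) -> ((p2 || p2) <-> ((p2 || p2) -> p2))) <-> !((p2 -> p1) <-> p1)) -> (((p2 <-> (p2 -> p2)) || (!(p2 || p2) -> (p1 || p1))) || (((((p2 -> p1) -> p1) || (p1 || !p2)) <-> ((p2 || p1) <-> p2)) || ((p1 <-> !p1) || ((!p2 || !p2) <-> (p1 -> p2))))) = 1/2 -> 1/2 = 1/2

1/2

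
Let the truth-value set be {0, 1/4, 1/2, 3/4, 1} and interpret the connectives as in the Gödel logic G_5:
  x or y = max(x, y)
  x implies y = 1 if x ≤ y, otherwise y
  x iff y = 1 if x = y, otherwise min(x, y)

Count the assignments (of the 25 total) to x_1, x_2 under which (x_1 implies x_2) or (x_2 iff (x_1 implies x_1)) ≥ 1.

15

value 1: 15 assignments (counts)
value 3/4: 1 assignment
value 1/2: 2 assignments
value 1/4: 3 assignments
value 0: 4 assignments
So 15 of the 25 assignments meet the threshold.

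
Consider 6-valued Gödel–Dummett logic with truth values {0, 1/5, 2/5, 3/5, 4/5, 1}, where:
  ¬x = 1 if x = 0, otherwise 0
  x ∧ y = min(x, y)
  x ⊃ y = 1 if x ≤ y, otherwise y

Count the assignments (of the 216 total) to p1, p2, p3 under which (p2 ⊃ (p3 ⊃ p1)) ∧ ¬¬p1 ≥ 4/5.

value 1: 150 assignments (counts)
value 4/5: 1 assignment (counts)
value 3/5: 4 assignments
value 2/5: 9 assignments
value 1/5: 16 assignments
value 0: 36 assignments
So 151 of the 216 assignments meet the threshold.

151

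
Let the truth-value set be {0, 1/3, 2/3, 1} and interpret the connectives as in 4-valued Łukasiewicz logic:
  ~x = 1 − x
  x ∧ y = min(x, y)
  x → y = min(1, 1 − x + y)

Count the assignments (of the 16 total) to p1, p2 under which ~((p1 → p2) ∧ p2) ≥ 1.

p1 = 0, p2 = 0 ↦ 1  ≥
p1 = 0, p2 = 1/3 ↦ 2/3  <
p1 = 0, p2 = 2/3 ↦ 1/3  <
p1 = 0, p2 = 1 ↦ 0  <
p1 = 1/3, p2 = 0 ↦ 1  ≥
p1 = 1/3, p2 = 1/3 ↦ 2/3  <
p1 = 1/3, p2 = 2/3 ↦ 1/3  <
p1 = 1/3, p2 = 1 ↦ 0  <
p1 = 2/3, p2 = 0 ↦ 1  ≥
p1 = 2/3, p2 = 1/3 ↦ 2/3  <
p1 = 2/3, p2 = 2/3 ↦ 1/3  <
p1 = 2/3, p2 = 1 ↦ 0  <
p1 = 1, p2 = 0 ↦ 1  ≥
p1 = 1, p2 = 1/3 ↦ 2/3  <
p1 = 1, p2 = 2/3 ↦ 1/3  <
p1 = 1, p2 = 1 ↦ 0  <
So 4 of the 16 assignments meet the threshold.

4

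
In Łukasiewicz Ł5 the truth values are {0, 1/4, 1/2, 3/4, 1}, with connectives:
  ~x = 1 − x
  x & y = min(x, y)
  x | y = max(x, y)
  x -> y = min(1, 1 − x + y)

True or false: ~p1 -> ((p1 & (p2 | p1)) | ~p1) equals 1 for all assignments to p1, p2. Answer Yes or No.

Yes

At p1 = 1/2, p2 = 1/2, for instance:
~p1 = ~1/2 = 1/2
p2 | p1 = 1/2 | 1/2 = 1/2
p1 & (p2 | p1) = 1/2 & 1/2 = 1/2
(p1 & (p2 | p1)) | ~p1 = 1/2 | 1/2 = 1/2
~p1 -> ((p1 & (p2 | p1)) | ~p1) = 1/2 -> 1/2 = 1
and checking the remaining 24 assignments likewise gives ≥ 1 in every case.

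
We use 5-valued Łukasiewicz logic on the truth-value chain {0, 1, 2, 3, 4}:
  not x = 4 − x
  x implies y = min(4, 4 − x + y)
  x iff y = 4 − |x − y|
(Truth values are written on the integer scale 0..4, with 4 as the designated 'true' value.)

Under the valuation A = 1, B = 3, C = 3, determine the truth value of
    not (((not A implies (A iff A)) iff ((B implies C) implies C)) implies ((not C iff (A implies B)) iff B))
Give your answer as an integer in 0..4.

1

not A = not 1 = 3
A iff A = 1 iff 1 = 4
not A implies (A iff A) = 3 implies 4 = 4
B implies C = 3 implies 3 = 4
(B implies C) implies C = 4 implies 3 = 3
(not A implies (A iff A)) iff ((B implies C) implies C) = 4 iff 3 = 3
not C = not 3 = 1
A implies B = 1 implies 3 = 4
not C iff (A implies B) = 1 iff 4 = 1
(not C iff (A implies B)) iff B = 1 iff 3 = 2
((not A implies (A iff A)) iff ((B implies C) implies C)) implies ((not C iff (A implies B)) iff B) = 3 implies 2 = 3
not (((not A implies (A iff A)) iff ((B implies C) implies C)) implies ((not C iff (A implies B)) iff B)) = not 3 = 1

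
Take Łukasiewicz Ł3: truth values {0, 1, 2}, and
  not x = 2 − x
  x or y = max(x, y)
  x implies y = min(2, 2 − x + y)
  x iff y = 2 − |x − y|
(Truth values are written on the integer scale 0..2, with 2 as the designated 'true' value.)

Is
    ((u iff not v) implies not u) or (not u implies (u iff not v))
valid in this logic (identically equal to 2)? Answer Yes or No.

Yes

u = 0, v = 0 ↦ 2
u = 0, v = 1 ↦ 2
u = 0, v = 2 ↦ 2
u = 1, v = 0 ↦ 2
u = 1, v = 1 ↦ 2
u = 1, v = 2 ↦ 2
u = 2, v = 0 ↦ 2
u = 2, v = 1 ↦ 2
u = 2, v = 2 ↦ 2
Every assignment gives a value ≥ 2.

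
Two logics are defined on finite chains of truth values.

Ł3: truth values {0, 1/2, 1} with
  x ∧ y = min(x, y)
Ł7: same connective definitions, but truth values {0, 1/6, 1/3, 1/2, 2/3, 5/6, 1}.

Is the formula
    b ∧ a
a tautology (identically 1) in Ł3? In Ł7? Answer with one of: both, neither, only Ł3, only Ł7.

In Ł3: at a = 0, b = 0 the value is 0 — not a tautology.
In Ł7: at a = 0, b = 0 the value is 0 — not a tautology.

neither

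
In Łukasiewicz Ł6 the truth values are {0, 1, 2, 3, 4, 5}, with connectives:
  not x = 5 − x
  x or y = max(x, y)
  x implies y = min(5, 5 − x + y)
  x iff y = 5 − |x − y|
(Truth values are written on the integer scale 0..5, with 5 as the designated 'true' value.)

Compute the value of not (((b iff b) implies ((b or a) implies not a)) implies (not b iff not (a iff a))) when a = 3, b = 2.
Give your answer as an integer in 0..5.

b iff b = 2 iff 2 = 5
b or a = 2 or 3 = 3
not a = not 3 = 2
(b or a) implies not a = 3 implies 2 = 4
(b iff b) implies ((b or a) implies not a) = 5 implies 4 = 4
not b = not 2 = 3
a iff a = 3 iff 3 = 5
not (a iff a) = not 5 = 0
not b iff not (a iff a) = 3 iff 0 = 2
((b iff b) implies ((b or a) implies not a)) implies (not b iff not (a iff a)) = 4 implies 2 = 3
not (((b iff b) implies ((b or a) implies not a)) implies (not b iff not (a iff a))) = not 3 = 2

2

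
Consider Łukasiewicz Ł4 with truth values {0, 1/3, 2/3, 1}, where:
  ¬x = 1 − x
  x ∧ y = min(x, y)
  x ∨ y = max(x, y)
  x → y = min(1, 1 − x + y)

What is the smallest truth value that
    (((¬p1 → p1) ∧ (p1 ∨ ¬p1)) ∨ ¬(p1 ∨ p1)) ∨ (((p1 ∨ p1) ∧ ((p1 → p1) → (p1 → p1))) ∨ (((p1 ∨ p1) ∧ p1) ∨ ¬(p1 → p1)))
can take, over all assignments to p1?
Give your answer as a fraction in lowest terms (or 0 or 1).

2/3

Take p1 = 1/3:
¬p1 = ¬1/3 = 2/3
¬p1 → p1 = 2/3 → 1/3 = 2/3
¬p1 = ¬1/3 = 2/3
p1 ∨ ¬p1 = 1/3 ∨ 2/3 = 2/3
(¬p1 → p1) ∧ (p1 ∨ ¬p1) = 2/3 ∧ 2/3 = 2/3
p1 ∨ p1 = 1/3 ∨ 1/3 = 1/3
¬(p1 ∨ p1) = ¬1/3 = 2/3
((¬p1 → p1) ∧ (p1 ∨ ¬p1)) ∨ ¬(p1 ∨ p1) = 2/3 ∨ 2/3 = 2/3
p1 ∨ p1 = 1/3 ∨ 1/3 = 1/3
p1 → p1 = 1/3 → 1/3 = 1
p1 → p1 = 1/3 → 1/3 = 1
(p1 → p1) → (p1 → p1) = 1 → 1 = 1
(p1 ∨ p1) ∧ ((p1 → p1) → (p1 → p1)) = 1/3 ∧ 1 = 1/3
p1 ∨ p1 = 1/3 ∨ 1/3 = 1/3
(p1 ∨ p1) ∧ p1 = 1/3 ∧ 1/3 = 1/3
p1 → p1 = 1/3 → 1/3 = 1
¬(p1 → p1) = ¬1 = 0
((p1 ∨ p1) ∧ p1) ∨ ¬(p1 → p1) = 1/3 ∨ 0 = 1/3
((p1 ∨ p1) ∧ ((p1 → p1) → (p1 → p1))) ∨ (((p1 ∨ p1) ∧ p1) ∨ ¬(p1 → p1)) = 1/3 ∨ 1/3 = 1/3
(((¬p1 → p1) ∧ (p1 ∨ ¬p1)) ∨ ¬(p1 ∨ p1)) ∨ (((p1 ∨ p1) ∧ ((p1 → p1) → (p1 → p1))) ∨ (((p1 ∨ p1) ∧ p1) ∨ ¬(p1 → p1))) = 2/3 ∨ 1/3 = 2/3
No assignment yields a value below 2/3, so this is the minimum.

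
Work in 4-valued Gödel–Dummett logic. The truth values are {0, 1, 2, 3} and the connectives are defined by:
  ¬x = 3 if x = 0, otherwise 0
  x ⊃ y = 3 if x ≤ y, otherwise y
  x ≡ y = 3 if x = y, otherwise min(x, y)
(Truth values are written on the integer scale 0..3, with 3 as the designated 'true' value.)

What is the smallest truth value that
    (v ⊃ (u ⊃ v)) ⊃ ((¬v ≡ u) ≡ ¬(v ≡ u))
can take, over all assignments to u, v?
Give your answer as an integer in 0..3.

1

Take u = 1, v = 0:
u ⊃ v = 1 ⊃ 0 = 0
v ⊃ (u ⊃ v) = 0 ⊃ 0 = 3
¬v = ¬0 = 3
¬v ≡ u = 3 ≡ 1 = 1
v ≡ u = 0 ≡ 1 = 0
¬(v ≡ u) = ¬0 = 3
(¬v ≡ u) ≡ ¬(v ≡ u) = 1 ≡ 3 = 1
(v ⊃ (u ⊃ v)) ⊃ ((¬v ≡ u) ≡ ¬(v ≡ u)) = 3 ⊃ 1 = 1
No assignment yields a value below 1, so this is the minimum.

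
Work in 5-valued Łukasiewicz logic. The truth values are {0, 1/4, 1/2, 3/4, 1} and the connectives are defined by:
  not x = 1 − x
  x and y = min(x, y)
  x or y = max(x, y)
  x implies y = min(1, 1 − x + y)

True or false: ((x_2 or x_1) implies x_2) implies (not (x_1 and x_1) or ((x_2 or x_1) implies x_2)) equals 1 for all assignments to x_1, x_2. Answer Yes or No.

Yes

At x_1 = 1, x_2 = 3/4, for instance:
x_2 or x_1 = 3/4 or 1 = 1
(x_2 or x_1) implies x_2 = 1 implies 3/4 = 3/4
x_1 and x_1 = 1 and 1 = 1
not (x_1 and x_1) = not 1 = 0
not (x_1 and x_1) or ((x_2 or x_1) implies x_2) = 0 or 3/4 = 3/4
((x_2 or x_1) implies x_2) implies (not (x_1 and x_1) or ((x_2 or x_1) implies x_2)) = 3/4 implies 3/4 = 1
and checking the remaining 24 assignments likewise gives ≥ 1 in every case.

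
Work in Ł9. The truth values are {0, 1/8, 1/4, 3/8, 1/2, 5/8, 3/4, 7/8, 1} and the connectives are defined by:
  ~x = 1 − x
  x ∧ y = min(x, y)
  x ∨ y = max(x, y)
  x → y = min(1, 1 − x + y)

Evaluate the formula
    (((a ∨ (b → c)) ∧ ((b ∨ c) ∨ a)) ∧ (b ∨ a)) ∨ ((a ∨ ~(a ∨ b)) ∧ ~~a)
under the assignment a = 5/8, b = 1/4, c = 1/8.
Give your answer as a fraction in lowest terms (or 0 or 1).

5/8

b → c = 1/4 → 1/8 = 7/8
a ∨ (b → c) = 5/8 ∨ 7/8 = 7/8
b ∨ c = 1/4 ∨ 1/8 = 1/4
(b ∨ c) ∨ a = 1/4 ∨ 5/8 = 5/8
(a ∨ (b → c)) ∧ ((b ∨ c) ∨ a) = 7/8 ∧ 5/8 = 5/8
b ∨ a = 1/4 ∨ 5/8 = 5/8
((a ∨ (b → c)) ∧ ((b ∨ c) ∨ a)) ∧ (b ∨ a) = 5/8 ∧ 5/8 = 5/8
a ∨ b = 5/8 ∨ 1/4 = 5/8
~(a ∨ b) = ~5/8 = 3/8
a ∨ ~(a ∨ b) = 5/8 ∨ 3/8 = 5/8
~a = ~5/8 = 3/8
~~a = ~3/8 = 5/8
(a ∨ ~(a ∨ b)) ∧ ~~a = 5/8 ∧ 5/8 = 5/8
(((a ∨ (b → c)) ∧ ((b ∨ c) ∨ a)) ∧ (b ∨ a)) ∨ ((a ∨ ~(a ∨ b)) ∧ ~~a) = 5/8 ∨ 5/8 = 5/8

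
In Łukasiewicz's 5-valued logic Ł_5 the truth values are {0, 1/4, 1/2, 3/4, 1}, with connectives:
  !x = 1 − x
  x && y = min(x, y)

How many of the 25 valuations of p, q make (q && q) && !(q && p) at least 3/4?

value 1: 1 assignment (counts)
value 3/4: 3 assignments (counts)
value 1/2: 7 assignments
value 1/4: 8 assignments
value 0: 6 assignments
So 4 of the 25 assignments meet the threshold.

4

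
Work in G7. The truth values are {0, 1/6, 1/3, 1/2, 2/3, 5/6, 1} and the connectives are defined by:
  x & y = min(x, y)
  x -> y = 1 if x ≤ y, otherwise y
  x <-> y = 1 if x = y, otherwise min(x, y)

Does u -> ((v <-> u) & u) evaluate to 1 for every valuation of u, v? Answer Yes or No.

No

Counterexample: take u = 1/6, v = 0.
v <-> u = 0 <-> 1/6 = 0
(v <-> u) & u = 0 & 1/6 = 0
u -> ((v <-> u) & u) = 1/6 -> 0 = 0
This gives 0 ≠ 1.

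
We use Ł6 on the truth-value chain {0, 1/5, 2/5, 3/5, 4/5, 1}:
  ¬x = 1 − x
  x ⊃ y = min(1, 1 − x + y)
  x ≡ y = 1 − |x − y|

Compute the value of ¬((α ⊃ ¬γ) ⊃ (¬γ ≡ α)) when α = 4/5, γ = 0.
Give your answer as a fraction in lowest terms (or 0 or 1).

1/5

¬γ = ¬0 = 1
α ⊃ ¬γ = 4/5 ⊃ 1 = 1
¬γ = ¬0 = 1
¬γ ≡ α = 1 ≡ 4/5 = 4/5
(α ⊃ ¬γ) ⊃ (¬γ ≡ α) = 1 ⊃ 4/5 = 4/5
¬((α ⊃ ¬γ) ⊃ (¬γ ≡ α)) = ¬4/5 = 1/5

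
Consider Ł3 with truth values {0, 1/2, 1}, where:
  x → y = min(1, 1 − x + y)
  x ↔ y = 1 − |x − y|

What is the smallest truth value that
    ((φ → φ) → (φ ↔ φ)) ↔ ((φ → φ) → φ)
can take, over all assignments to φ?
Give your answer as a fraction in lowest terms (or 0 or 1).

Take φ = 0:
φ → φ = 0 → 0 = 1
φ ↔ φ = 0 ↔ 0 = 1
(φ → φ) → (φ ↔ φ) = 1 → 1 = 1
φ → φ = 0 → 0 = 1
(φ → φ) → φ = 1 → 0 = 0
((φ → φ) → (φ ↔ φ)) ↔ ((φ → φ) → φ) = 1 ↔ 0 = 0
No assignment yields a value below 0, so this is the minimum.

0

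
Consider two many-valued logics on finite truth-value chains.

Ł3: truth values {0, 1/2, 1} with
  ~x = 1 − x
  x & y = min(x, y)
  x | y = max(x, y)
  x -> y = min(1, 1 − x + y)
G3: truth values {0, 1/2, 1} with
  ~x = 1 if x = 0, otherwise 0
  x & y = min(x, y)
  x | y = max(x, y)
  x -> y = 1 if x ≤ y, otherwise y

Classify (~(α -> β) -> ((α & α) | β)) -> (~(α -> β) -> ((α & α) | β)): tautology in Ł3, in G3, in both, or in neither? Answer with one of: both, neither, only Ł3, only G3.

both

In Ł3: every assignment gives 1 — tautology.
In G3: every assignment gives 1 — tautology.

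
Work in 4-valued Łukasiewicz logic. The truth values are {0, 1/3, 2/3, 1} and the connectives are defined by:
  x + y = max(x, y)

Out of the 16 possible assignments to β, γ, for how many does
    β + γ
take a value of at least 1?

β = 0, γ = 0 ↦ 0  <
β = 0, γ = 1/3 ↦ 1/3  <
β = 0, γ = 2/3 ↦ 2/3  <
β = 0, γ = 1 ↦ 1  ≥
β = 1/3, γ = 0 ↦ 1/3  <
β = 1/3, γ = 1/3 ↦ 1/3  <
β = 1/3, γ = 2/3 ↦ 2/3  <
β = 1/3, γ = 1 ↦ 1  ≥
β = 2/3, γ = 0 ↦ 2/3  <
β = 2/3, γ = 1/3 ↦ 2/3  <
β = 2/3, γ = 2/3 ↦ 2/3  <
β = 2/3, γ = 1 ↦ 1  ≥
β = 1, γ = 0 ↦ 1  ≥
β = 1, γ = 1/3 ↦ 1  ≥
β = 1, γ = 2/3 ↦ 1  ≥
β = 1, γ = 1 ↦ 1  ≥
So 7 of the 16 assignments meet the threshold.

7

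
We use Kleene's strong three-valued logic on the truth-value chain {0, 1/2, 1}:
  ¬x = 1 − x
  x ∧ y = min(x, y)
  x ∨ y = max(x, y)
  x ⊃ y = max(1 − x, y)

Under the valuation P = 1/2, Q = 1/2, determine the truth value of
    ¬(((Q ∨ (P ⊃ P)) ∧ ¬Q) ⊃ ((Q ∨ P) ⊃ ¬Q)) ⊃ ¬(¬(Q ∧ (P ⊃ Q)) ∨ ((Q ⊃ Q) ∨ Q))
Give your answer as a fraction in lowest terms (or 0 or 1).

1/2

P ⊃ P = 1/2 ⊃ 1/2 = 1/2
Q ∨ (P ⊃ P) = 1/2 ∨ 1/2 = 1/2
¬Q = ¬1/2 = 1/2
(Q ∨ (P ⊃ P)) ∧ ¬Q = 1/2 ∧ 1/2 = 1/2
Q ∨ P = 1/2 ∨ 1/2 = 1/2
¬Q = ¬1/2 = 1/2
(Q ∨ P) ⊃ ¬Q = 1/2 ⊃ 1/2 = 1/2
((Q ∨ (P ⊃ P)) ∧ ¬Q) ⊃ ((Q ∨ P) ⊃ ¬Q) = 1/2 ⊃ 1/2 = 1/2
¬(((Q ∨ (P ⊃ P)) ∧ ¬Q) ⊃ ((Q ∨ P) ⊃ ¬Q)) = ¬1/2 = 1/2
P ⊃ Q = 1/2 ⊃ 1/2 = 1/2
Q ∧ (P ⊃ Q) = 1/2 ∧ 1/2 = 1/2
¬(Q ∧ (P ⊃ Q)) = ¬1/2 = 1/2
Q ⊃ Q = 1/2 ⊃ 1/2 = 1/2
(Q ⊃ Q) ∨ Q = 1/2 ∨ 1/2 = 1/2
¬(Q ∧ (P ⊃ Q)) ∨ ((Q ⊃ Q) ∨ Q) = 1/2 ∨ 1/2 = 1/2
¬(¬(Q ∧ (P ⊃ Q)) ∨ ((Q ⊃ Q) ∨ Q)) = ¬1/2 = 1/2
¬(((Q ∨ (P ⊃ P)) ∧ ¬Q) ⊃ ((Q ∨ P) ⊃ ¬Q)) ⊃ ¬(¬(Q ∧ (P ⊃ Q)) ∨ ((Q ⊃ Q) ∨ Q)) = 1/2 ⊃ 1/2 = 1/2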